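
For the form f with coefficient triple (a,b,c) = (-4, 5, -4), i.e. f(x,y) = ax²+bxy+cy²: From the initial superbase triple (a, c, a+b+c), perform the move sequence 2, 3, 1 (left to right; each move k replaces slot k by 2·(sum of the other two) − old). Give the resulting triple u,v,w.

start (-4,-4,-3) = (f(1,0),f(0,1),f(1,1))
replace slot 2: 2·((-4)+(-3)) − (-4) = -10 → (-4,-10,-3)
replace slot 3: 2·((-4)+(-10)) − (-3) = -25 → (-4,-10,-25)
replace slot 1: 2·((-10)+(-25)) − (-4) = -66 → (-66,-10,-25)

-66,-10,-25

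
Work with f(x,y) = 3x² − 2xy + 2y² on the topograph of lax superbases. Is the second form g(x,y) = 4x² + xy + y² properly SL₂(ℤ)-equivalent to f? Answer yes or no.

D₁ = -20, D₂ = -15
discriminants differ ⇒ not SL₂(ℤ)-equivalent

no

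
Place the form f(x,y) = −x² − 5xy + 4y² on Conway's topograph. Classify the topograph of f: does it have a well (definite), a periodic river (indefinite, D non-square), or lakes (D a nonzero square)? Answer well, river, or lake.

D = b²−4ac = (-5)² − 4·(-1)·4 = 41
D > 0 non-square ⇒ indefinite ⇒ periodic river

river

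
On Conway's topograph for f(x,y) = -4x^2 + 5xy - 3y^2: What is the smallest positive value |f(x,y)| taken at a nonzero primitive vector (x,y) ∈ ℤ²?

translate: b→3 (≡-5 mod 8), so (4,-5,3)→(4,3,2)
flip: (4,3,2)→(2,-3,4)
translate: b→1 (≡-3 mod 4), so (2,-3,4)→(2,1,3)
reduced (well bottom): (2,1,3) with a≤c, −a<b≤a
well minimum |f| = |-2| = 2 (negative-definite)

2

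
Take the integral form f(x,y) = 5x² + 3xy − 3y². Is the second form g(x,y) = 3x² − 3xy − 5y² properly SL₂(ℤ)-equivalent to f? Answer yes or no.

D₁ = 69, D₂ = 69
river cycle of f (length 4): (-3, 3, 5), (5, 7, -1), (-1, 7, 5), (5, 3, -3)
river cycle of g (length 4): (-5, 3, 3), (3, 3, -5), (-5, 7, 1), (1, 7, -5)
cycles differ ⇒ inequivalent

no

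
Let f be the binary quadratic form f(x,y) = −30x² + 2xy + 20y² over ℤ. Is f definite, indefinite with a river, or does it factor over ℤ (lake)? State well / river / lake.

D = b²−4ac = 2² − 4·(-30)·20 = 2404
D > 0 non-square ⇒ indefinite ⇒ periodic river

river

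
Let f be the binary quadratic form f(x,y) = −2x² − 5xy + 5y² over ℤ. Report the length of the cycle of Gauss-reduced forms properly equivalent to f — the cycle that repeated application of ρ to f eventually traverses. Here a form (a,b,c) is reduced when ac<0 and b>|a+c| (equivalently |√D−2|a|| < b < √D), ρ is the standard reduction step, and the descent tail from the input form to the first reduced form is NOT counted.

D = 65, ⌊√D⌋ = 8
descent: ρ → (5,5,-2)  [lands on river]
river: ρ → (-2,7,2)
river: ρ → (2,5,-5)
river: ρ → (-5,5,2)
river: ρ → (2,7,-2)
river: ρ → (-2,5,5)
ρ-cycle length = 6 (tail of 1 descent step not counted)

6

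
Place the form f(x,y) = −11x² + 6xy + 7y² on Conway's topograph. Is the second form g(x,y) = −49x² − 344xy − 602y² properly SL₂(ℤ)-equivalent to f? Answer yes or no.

D₁ = 344, D₂ = 344
river cycle of f (length 10): (7, 8, -10), (-10, 12, 5), (5, 18, -1), (-1, 18, 5), (5, 12, -10), (-10, 8, 7), (7, 6, -11), (-11, 16, 2), (2, 16, -11), (-11, 6, 7)
river cycle of g (length 10): (-10, 12, 5), (5, 18, -1), (-1, 18, 5), (5, 12, -10), (-10, 8, 7), (7, 6, -11), (-11, 16, 2), (2, 16, -11), (-11, 6, 7), (7, 8, -10)
cycles coincide ⇒ equivalent

yes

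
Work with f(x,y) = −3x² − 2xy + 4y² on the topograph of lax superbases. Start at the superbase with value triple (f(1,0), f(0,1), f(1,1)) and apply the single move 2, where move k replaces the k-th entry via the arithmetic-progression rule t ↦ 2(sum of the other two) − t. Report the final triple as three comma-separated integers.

start (-3,4,-1) = (f(1,0),f(0,1),f(1,1))
replace slot 2: 2·((-3)+(-1)) − 4 = -12 → (-3,-12,-1)

-3,-12,-1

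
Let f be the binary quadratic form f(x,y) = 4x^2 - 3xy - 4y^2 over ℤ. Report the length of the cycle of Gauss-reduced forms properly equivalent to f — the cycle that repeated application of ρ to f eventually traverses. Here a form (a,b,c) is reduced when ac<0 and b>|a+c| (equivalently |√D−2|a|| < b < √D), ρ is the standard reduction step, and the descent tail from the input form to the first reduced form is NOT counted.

D = 73, ⌊√D⌋ = 8
descent: ρ → (-4,3,4)  [lands on river]
river: ρ → (4,5,-3)
river: ρ → (-3,7,2)
river: ρ → (2,5,-6)
river: ρ → (-6,7,1)
river: ρ → (1,7,-6)
river: ρ → (-6,5,2)
river: ρ → (2,7,-3)
river: ρ → (-3,5,4)
river: ρ → (4,3,-4)
river: ρ → (-4,5,3)
river: ρ → (3,7,-2)
river: ρ → (-2,5,6)
river: ρ → (6,7,-1)
river: ρ → (-1,7,6)
river: ρ → (6,5,-2)
river: ρ → (-2,7,3)
river: ρ → (3,5,-4)
ρ-cycle length = 18 (tail of 1 descent step not counted)

18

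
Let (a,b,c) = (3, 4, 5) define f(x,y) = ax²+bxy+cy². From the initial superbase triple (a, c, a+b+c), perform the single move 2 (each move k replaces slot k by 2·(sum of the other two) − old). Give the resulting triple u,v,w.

start (3,5,12) = (f(1,0),f(0,1),f(1,1))
replace slot 2: 2·(3+12) − 5 = 25 → (3,25,12)

3,25,12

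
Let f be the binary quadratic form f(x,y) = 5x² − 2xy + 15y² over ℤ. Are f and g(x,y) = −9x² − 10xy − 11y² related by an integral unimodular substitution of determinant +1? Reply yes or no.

D₁ = -296, D₂ = -296
f: reduced (well bottom): (5,-2,15) with a≤c, −a<b≤a
g is negative-definite; reduce −g:
−g: translate: b→-8 (≡10 mod 18), so (9,10,11)→(9,-8,10)
−g: reduced (well bottom): (9,-8,10) with a≤c, −a<b≤a
flip sign back: reduced form of g is (-9,8,-10)
reduced forms (5, -2, 15) vs (-9, 8, -10) ⇒ inequivalent

no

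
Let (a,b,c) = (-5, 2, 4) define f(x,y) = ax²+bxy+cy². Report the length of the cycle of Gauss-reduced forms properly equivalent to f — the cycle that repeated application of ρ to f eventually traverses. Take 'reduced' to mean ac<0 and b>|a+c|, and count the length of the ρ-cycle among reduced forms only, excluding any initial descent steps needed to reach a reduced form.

D = 84, ⌊√D⌋ = 9
river: ρ → (4,6,-3)
river: ρ → (-3,6,4)
river: ρ → (4,2,-5)
river: ρ → (-5,8,1)
river: ρ → (1,8,-5)
river: ρ → (-5,2,4)
ρ-cycle length = 6 (tail of 0 descent steps not counted)

6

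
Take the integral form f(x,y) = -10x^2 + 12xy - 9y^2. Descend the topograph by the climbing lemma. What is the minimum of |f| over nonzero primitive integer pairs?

translate: b→8 (≡-12 mod 20), so (10,-12,9)→(10,8,7)
flip: (10,8,7)→(7,-8,10)
translate: b→6 (≡-8 mod 14), so (7,-8,10)→(7,6,9)
reduced (well bottom): (7,6,9) with a≤c, −a<b≤a
well minimum |f| = |-7| = 7 (negative-definite)

7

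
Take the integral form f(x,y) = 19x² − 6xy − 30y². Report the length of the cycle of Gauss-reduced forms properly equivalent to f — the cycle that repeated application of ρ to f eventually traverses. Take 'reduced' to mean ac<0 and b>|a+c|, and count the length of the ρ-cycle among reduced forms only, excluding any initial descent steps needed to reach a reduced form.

D = 2316, ⌊√D⌋ = 48
descent: ρ → (-30,6,19)
descent: ρ → (19,32,-17)  [lands on river]
river: ρ → (-17,36,15)
river: ρ → (15,24,-29)
river: ρ → (-29,34,10)
river: ρ → (10,46,-5)
river: ρ → (-5,44,19)
ρ-cycle length = 6 (tail of 2 descent steps not counted)

6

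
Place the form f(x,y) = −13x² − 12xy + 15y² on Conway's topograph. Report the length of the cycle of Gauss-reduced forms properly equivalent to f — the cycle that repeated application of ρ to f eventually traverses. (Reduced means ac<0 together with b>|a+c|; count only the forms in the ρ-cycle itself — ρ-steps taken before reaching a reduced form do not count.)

D = 924, ⌊√D⌋ = 30
descent: ρ → (15,12,-13)  [lands on river]
river: ρ → (-13,14,14)
river: ρ → (14,14,-13)
river: ρ → (-13,12,15)
river: ρ → (15,18,-10)
river: ρ → (-10,22,11)
river: ρ → (11,22,-10)
river: ρ → (-10,18,15)
ρ-cycle length = 8 (tail of 1 descent step not counted)

8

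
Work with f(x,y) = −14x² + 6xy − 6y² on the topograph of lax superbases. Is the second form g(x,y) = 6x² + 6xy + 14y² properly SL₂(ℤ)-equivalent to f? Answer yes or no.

D₁ = -300, D₂ = -300
f is negative-definite; reduce −f:
−f: flip: (14,-6,6)→(6,6,14)
−f: reduced (well bottom): (6,6,14) with a≤c, −a<b≤a
flip sign back: reduced form of f is (-6,-6,-14)
g: reduced (well bottom): (6,6,14) with a≤c, −a<b≤a
reduced forms (-6, -6, -14) vs (6, 6, 14) ⇒ inequivalent

no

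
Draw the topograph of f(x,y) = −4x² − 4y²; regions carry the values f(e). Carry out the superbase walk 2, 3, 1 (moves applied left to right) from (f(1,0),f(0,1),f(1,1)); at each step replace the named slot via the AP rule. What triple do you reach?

start (-4,-4,-8) = (f(1,0),f(0,1),f(1,1))
replace slot 2: 2·((-4)+(-8)) − (-4) = -20 → (-4,-20,-8)
replace slot 3: 2·((-4)+(-20)) − (-8) = -40 → (-4,-20,-40)
replace slot 1: 2·((-20)+(-40)) − (-4) = -116 → (-116,-20,-40)

-116,-20,-40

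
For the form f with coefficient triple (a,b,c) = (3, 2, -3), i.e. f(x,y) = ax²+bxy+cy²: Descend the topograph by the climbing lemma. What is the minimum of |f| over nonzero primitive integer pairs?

river: ρ → (-3,4,2)
river: ρ → (2,4,-3)
river: ρ → (-3,2,3)
river: ρ → (3,4,-2)
river: ρ → (-2,4,3)
river: ρ → (3,2,-3)
closes: descent 0, river 6
min |a| on river = 2

2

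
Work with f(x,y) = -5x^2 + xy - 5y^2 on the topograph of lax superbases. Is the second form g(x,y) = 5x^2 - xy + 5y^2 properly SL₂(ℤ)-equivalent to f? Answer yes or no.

D₁ = -99, D₂ = -99
f is negative-definite; reduce −f:
−f: flip: (5,-1,5)→(5,1,5)
−f: reduced (well bottom): (5,1,5) with a≤c, −a<b≤a
flip sign back: reduced form of f is (-5,-1,-5)
g: flip: (5,-1,5)→(5,1,5)
g: reduced (well bottom): (5,1,5) with a≤c, −a<b≤a
reduced forms (-5, -1, -5) vs (5, 1, 5) ⇒ inequivalent

no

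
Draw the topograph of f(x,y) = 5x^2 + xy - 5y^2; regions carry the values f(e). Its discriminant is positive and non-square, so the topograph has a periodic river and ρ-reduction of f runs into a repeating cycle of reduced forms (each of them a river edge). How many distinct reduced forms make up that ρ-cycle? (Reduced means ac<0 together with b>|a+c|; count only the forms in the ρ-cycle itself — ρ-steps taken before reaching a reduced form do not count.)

D = 101, ⌊√D⌋ = 10
river: ρ → (-5,9,1)
river: ρ → (1,9,-5)
river: ρ → (-5,1,5)
river: ρ → (5,9,-1)
river: ρ → (-1,9,5)
river: ρ → (5,1,-5)
ρ-cycle length = 6 (tail of 0 descent steps not counted)

6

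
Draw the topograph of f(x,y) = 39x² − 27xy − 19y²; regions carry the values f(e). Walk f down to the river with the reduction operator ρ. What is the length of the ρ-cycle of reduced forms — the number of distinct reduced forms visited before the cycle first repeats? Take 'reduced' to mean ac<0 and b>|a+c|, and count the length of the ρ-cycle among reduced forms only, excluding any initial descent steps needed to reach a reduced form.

D = 3693, ⌊√D⌋ = 60
descent: ρ → (-19,27,39)  [lands on river]
river: ρ → (39,51,-7)
river: ρ → (-7,47,53)
river: ρ → (53,59,-1)
river: ρ → (-1,59,53)
river: ρ → (53,47,-7)
river: ρ → (-7,51,39)
river: ρ → (39,27,-19)
river: ρ → (-19,49,17)
river: ρ → (17,53,-13)
river: ρ → (-13,51,21)
river: ρ → (21,33,-31)
river: ρ → (-31,29,23)
river: ρ → (23,17,-37)
river: ρ → (-37,57,3)
river: ρ → (3,57,-37)
river: ρ → (-37,17,23)
river: ρ → (23,29,-31)
river: ρ → (-31,33,21)
river: ρ → (21,51,-13)
river: ρ → (-13,53,17)
river: ρ → (17,49,-19)
ρ-cycle length = 22 (tail of 1 descent step not counted)

22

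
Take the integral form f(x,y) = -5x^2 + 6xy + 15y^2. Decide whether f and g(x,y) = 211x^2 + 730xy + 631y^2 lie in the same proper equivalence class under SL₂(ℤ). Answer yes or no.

D₁ = 336, D₂ = 336
river cycle of f (length 4): (-5, 16, 4), (4, 16, -5), (-5, 14, 7), (7, 14, -5)
river cycle of g (length 4): (-5, 16, 4), (4, 16, -5), (-5, 14, 7), (7, 14, -5)
cycles coincide ⇒ equivalent

yes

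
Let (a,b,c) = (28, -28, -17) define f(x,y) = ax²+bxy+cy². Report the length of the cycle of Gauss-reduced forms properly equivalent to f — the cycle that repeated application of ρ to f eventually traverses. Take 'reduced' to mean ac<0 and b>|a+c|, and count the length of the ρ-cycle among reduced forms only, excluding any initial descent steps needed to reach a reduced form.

D = 2688, ⌊√D⌋ = 51
descent: ρ → (-17,28,28)  [lands on river]
river: ρ → (28,28,-17)
river: ρ → (-17,40,16)
river: ρ → (16,24,-33)
river: ρ → (-33,42,7)
river: ρ → (7,42,-33)
river: ρ → (-33,24,16)
river: ρ → (16,40,-17)
ρ-cycle length = 8 (tail of 1 descent step not counted)

8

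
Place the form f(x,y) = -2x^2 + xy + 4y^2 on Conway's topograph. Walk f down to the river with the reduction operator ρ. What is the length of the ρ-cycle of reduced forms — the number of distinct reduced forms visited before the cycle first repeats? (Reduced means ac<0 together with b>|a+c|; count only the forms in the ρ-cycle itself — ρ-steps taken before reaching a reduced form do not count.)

D = 33, ⌊√D⌋ = 5
descent: ρ → (4,-1,-2)
descent: ρ → (-2,5,1)  [lands on river]
river: ρ → (1,5,-2)
river: ρ → (-2,3,3)
river: ρ → (3,3,-2)
ρ-cycle length = 4 (tail of 2 descent steps not counted)

4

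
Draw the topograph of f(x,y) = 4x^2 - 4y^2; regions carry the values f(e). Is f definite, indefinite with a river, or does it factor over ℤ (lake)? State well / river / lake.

D = b²−4ac = 0² − 4·4·(-4) = 64
D = 8² is a perfect square ⇒ form factors over ℤ ⇒ lakes

lake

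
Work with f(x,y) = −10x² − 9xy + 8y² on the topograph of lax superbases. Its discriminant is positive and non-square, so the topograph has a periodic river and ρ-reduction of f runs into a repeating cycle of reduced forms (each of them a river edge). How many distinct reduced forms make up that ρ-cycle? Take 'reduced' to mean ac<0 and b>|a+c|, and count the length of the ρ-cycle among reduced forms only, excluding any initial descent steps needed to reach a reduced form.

D = 401, ⌊√D⌋ = 20
descent: ρ → (8,9,-10)  [lands on river]
river: ρ → (-10,11,7)
river: ρ → (7,17,-4)
river: ρ → (-4,15,11)
river: ρ → (11,7,-8)
river: ρ → (-8,9,10)
river: ρ → (10,11,-7)
river: ρ → (-7,17,4)
river: ρ → (4,15,-11)
river: ρ → (-11,7,8)
ρ-cycle length = 10 (tail of 1 descent step not counted)

10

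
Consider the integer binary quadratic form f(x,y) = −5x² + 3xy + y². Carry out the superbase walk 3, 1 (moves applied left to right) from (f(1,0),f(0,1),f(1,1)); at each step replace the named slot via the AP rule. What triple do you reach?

start (-5,1,-1) = (f(1,0),f(0,1),f(1,1))
replace slot 3: 2·((-5)+1) − (-1) = -7 → (-5,1,-7)
replace slot 1: 2·(1+(-7)) − (-5) = -7 → (-7,1,-7)

-7,1,-7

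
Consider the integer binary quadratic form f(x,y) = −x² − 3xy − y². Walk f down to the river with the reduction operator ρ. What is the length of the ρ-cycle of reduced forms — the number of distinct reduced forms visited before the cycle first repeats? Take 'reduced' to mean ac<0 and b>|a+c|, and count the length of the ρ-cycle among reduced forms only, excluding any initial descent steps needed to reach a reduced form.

D = 5, ⌊√D⌋ = 2
descent: ρ → (-1,1,1)  [lands on river]
river: ρ → (1,1,-1)
ρ-cycle length = 2 (tail of 1 descent step not counted)

2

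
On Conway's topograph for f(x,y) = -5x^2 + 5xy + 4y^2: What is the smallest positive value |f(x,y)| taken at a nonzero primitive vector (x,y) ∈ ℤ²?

river: ρ → (4,3,-6)
river: ρ → (-6,9,1)
river: ρ → (1,9,-6)
river: ρ → (-6,3,4)
river: ρ → (4,5,-5)
river: ρ → (-5,5,4)
closes: descent 0, river 6
min |a| on river = 1

1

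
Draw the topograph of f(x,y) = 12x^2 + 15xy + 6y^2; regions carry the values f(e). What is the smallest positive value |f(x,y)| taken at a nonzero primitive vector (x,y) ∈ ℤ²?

translate: b→-9 (≡15 mod 24), so (12,15,6)→(12,-9,3)
flip: (12,-9,3)→(3,9,12)
translate: b→3 (≡9 mod 6), so (3,9,12)→(3,3,6)
reduced (well bottom): (3,3,6) with a≤c, −a<b≤a
well minimum = a = 3

3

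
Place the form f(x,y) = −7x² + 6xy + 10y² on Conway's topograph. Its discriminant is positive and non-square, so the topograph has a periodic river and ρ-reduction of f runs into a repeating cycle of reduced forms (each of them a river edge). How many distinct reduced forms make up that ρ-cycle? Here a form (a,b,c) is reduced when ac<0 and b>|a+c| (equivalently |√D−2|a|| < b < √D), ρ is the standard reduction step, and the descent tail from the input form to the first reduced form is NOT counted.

D = 316, ⌊√D⌋ = 17
river: ρ → (10,14,-3)
river: ρ → (-3,16,5)
river: ρ → (5,14,-6)
river: ρ → (-6,10,9)
river: ρ → (9,8,-7)
river: ρ → (-7,6,10)
ρ-cycle length = 6 (tail of 0 descent steps not counted)

6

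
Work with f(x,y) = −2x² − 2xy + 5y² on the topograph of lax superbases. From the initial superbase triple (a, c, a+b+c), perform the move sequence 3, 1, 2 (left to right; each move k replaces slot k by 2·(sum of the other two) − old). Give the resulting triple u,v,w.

start (-2,5,1) = (f(1,0),f(0,1),f(1,1))
replace slot 3: 2·((-2)+5) − 1 = 5 → (-2,5,5)
replace slot 1: 2·(5+5) − (-2) = 22 → (22,5,5)
replace slot 2: 2·(22+5) − 5 = 49 → (22,49,5)

22,49,5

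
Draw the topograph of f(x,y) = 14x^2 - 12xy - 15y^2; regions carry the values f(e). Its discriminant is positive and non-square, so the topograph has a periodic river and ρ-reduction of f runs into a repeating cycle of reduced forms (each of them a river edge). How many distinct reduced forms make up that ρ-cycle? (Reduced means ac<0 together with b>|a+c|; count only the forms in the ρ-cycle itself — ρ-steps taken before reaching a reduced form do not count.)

D = 984, ⌊√D⌋ = 31
descent: ρ → (-15,12,14)  [lands on river]
river: ρ → (14,16,-13)
river: ρ → (-13,10,17)
river: ρ → (17,24,-6)
river: ρ → (-6,24,17)
river: ρ → (17,10,-13)
river: ρ → (-13,16,14)
river: ρ → (14,12,-15)
river: ρ → (-15,18,11)
river: ρ → (11,26,-7)
river: ρ → (-7,30,3)
river: ρ → (3,30,-7)
river: ρ → (-7,26,11)
river: ρ → (11,18,-15)
ρ-cycle length = 14 (tail of 1 descent step not counted)

14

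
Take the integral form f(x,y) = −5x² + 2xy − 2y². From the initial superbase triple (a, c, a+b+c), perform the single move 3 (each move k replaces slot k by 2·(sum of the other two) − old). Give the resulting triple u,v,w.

start (-5,-2,-5) = (f(1,0),f(0,1),f(1,1))
replace slot 3: 2·((-5)+(-2)) − (-5) = -9 → (-5,-2,-9)

-5,-2,-9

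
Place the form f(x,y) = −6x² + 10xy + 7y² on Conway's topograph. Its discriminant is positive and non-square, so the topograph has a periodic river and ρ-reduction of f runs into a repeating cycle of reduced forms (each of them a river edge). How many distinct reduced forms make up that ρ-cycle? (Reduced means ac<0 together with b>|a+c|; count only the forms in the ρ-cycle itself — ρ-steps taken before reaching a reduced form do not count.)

D = 268, ⌊√D⌋ = 16
river: ρ → (7,4,-9)
river: ρ → (-9,14,2)
river: ρ → (2,14,-9)
river: ρ → (-9,4,7)
river: ρ → (7,10,-6)
river: ρ → (-6,14,3)
river: ρ → (3,16,-1)
river: ρ → (-1,16,3)
river: ρ → (3,14,-6)
river: ρ → (-6,10,7)
ρ-cycle length = 10 (tail of 0 descent steps not counted)

10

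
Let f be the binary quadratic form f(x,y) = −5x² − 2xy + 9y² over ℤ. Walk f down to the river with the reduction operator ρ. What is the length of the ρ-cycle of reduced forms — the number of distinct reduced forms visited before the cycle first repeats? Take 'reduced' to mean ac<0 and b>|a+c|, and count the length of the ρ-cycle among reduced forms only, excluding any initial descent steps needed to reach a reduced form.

D = 184, ⌊√D⌋ = 13
descent: ρ → (9,2,-5)
descent: ρ → (-5,8,6)  [lands on river]
river: ρ → (6,4,-7)
river: ρ → (-7,10,3)
river: ρ → (3,8,-10)
river: ρ → (-10,12,1)
river: ρ → (1,12,-10)
river: ρ → (-10,8,3)
river: ρ → (3,10,-7)
river: ρ → (-7,4,6)
river: ρ → (6,8,-5)
river: ρ → (-5,12,2)
river: ρ → (2,12,-5)
ρ-cycle length = 12 (tail of 2 descent steps not counted)

12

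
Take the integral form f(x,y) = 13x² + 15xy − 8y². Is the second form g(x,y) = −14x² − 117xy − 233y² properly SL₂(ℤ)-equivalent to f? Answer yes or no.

D₁ = 641, D₂ = 641
river cycle of f (length 46): (-8, 17, 11), (11, 5, -14), (-14, 23, 2), (2, 25, -2), (-2, 23, 14), (14, 5, -11), (-11, 17, 8), (8, 15, -13), (-13, 11, 10), (10, 9, -14), … (36 more)
river cycle of g (length 46): (-14, 23, 2), (2, 25, -2), (-2, 23, 14), (14, 5, -11), (-11, 17, 8), (8, 15, -13), (-13, 11, 10), (10, 9, -14), (-14, 19, 5), (5, 21, -10), … (36 more)
cycles coincide ⇒ equivalent

yes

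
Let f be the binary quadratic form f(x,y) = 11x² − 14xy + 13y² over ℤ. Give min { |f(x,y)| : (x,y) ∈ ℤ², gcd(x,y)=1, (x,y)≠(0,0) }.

translate: b→8 (≡-14 mod 22), so (11,-14,13)→(11,8,10)
flip: (11,8,10)→(10,-8,11)
reduced (well bottom): (10,-8,11) with a≤c, −a<b≤a
well minimum = a = 10

10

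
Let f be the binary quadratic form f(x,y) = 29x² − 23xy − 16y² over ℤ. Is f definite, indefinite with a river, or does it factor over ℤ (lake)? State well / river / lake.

D = b²−4ac = (-23)² − 4·29·(-16) = 2385
D > 0 non-square ⇒ indefinite ⇒ periodic river

river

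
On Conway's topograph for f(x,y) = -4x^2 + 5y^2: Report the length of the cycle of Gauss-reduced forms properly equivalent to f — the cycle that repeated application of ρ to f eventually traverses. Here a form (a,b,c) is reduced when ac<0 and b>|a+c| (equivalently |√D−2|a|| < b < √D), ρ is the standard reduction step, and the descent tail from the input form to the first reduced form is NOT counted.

D = 80, ⌊√D⌋ = 8
descent: ρ → (5,0,-4)
descent: ρ → (-4,8,1)  [lands on river]
river: ρ → (1,8,-4)
ρ-cycle length = 2 (tail of 2 descent steps not counted)

2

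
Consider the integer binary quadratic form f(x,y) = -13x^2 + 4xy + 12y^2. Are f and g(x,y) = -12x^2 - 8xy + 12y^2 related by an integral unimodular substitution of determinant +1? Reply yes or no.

D₁ = 640, D₂ = 640
river cycle of f (length 8): (12, 20, -5), (-5, 20, 12), (12, 4, -13), (-13, 22, 3), (3, 20, -20), (-20, 20, 3), (3, 22, -13), (-13, 4, 12)
river cycle of g (length 6): (12, 8, -12), (-12, 16, 8), (8, 16, -12), (-12, 8, 12), (12, 16, -8), (-8, 16, 12)
cycles differ ⇒ inequivalent

no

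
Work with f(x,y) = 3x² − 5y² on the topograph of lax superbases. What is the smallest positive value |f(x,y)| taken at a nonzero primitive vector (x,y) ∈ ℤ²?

descent: ρ → (-5,0,3)
descent: ρ → (3,6,-2)  [lands on river]
river: ρ → (-2,6,3)
closes: descent 2, river 2
min |a| on river = 2

2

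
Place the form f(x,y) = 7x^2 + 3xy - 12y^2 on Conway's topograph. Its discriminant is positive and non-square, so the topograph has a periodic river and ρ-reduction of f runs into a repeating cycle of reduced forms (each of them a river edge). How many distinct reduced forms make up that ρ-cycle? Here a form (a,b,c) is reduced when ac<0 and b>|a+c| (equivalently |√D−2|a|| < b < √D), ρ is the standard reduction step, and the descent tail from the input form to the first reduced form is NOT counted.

D = 345, ⌊√D⌋ = 18
descent: ρ → (-12,-3,7)
descent: ρ → (7,17,-2)  [lands on river]
river: ρ → (-2,15,15)
river: ρ → (15,15,-2)
river: ρ → (-2,17,7)
river: ρ → (7,11,-8)
river: ρ → (-8,5,10)
river: ρ → (10,15,-3)
river: ρ → (-3,15,10)
river: ρ → (10,5,-8)
river: ρ → (-8,11,7)
ρ-cycle length = 10 (tail of 2 descent steps not counted)

10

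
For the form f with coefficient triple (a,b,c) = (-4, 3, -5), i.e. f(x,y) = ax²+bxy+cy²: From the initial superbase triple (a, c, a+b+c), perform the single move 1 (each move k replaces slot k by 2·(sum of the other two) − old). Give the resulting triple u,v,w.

start (-4,-5,-6) = (f(1,0),f(0,1),f(1,1))
replace slot 1: 2·((-5)+(-6)) − (-4) = -18 → (-18,-5,-6)

-18,-5,-6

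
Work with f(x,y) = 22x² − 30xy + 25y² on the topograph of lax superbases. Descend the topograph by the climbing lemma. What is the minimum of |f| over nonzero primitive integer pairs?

translate: b→14 (≡-30 mod 44), so (22,-30,25)→(22,14,17)
flip: (22,14,17)→(17,-14,22)
reduced (well bottom): (17,-14,22) with a≤c, −a<b≤a
well minimum = a = 17

17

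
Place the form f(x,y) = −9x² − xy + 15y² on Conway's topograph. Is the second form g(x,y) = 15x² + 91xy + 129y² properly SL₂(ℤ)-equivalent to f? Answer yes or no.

D₁ = 541, D₂ = 541
river cycle of f (length 22): (-9, 17, 7), (7, 11, -15), (-15, 19, 3), (3, 23, -1), (-1, 23, 3), (3, 19, -15), (-15, 11, 7), (7, 17, -9), (-9, 19, 5), (5, 21, -5), … (12 more)
river cycle of g (length 22): (-9, 17, 7), (7, 11, -15), (-15, 19, 3), (3, 23, -1), (-1, 23, 3), (3, 19, -15), (-15, 11, 7), (7, 17, -9), (-9, 19, 5), (5, 21, -5), … (12 more)
cycles coincide ⇒ equivalent

yes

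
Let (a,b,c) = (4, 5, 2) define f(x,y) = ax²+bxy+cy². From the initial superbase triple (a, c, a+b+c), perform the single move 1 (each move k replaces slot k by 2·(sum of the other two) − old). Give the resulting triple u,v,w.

start (4,2,11) = (f(1,0),f(0,1),f(1,1))
replace slot 1: 2·(2+11) − 4 = 22 → (22,2,11)

22,2,11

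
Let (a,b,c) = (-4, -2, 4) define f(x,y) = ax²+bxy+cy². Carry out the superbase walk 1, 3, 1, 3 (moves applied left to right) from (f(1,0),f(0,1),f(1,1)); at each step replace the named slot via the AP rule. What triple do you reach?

start (-4,4,-2) = (f(1,0),f(0,1),f(1,1))
replace slot 1: 2·(4+(-2)) − (-4) = 8 → (8,4,-2)
replace slot 3: 2·(8+4) − (-2) = 26 → (8,4,26)
replace slot 1: 2·(4+26) − 8 = 52 → (52,4,26)
replace slot 3: 2·(52+4) − 26 = 86 → (52,4,86)

52,4,86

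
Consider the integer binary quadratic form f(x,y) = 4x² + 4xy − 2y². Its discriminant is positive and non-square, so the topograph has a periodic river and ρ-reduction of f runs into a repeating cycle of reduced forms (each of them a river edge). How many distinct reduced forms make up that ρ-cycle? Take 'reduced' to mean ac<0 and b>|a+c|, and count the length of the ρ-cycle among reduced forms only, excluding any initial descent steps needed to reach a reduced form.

D = 48, ⌊√D⌋ = 6
river: ρ → (-2,4,4)
river: ρ → (4,4,-2)
ρ-cycle length = 2 (tail of 0 descent steps not counted)

2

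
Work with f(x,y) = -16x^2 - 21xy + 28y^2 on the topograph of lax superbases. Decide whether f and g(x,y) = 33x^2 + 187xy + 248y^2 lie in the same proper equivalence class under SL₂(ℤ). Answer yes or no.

D₁ = 2233, D₂ = 2233
river cycle of f (length 10): (28, 21, -16), (-16, 43, 6), (6, 41, -23), (-23, 5, 24), (24, 43, -4), (-4, 45, 13), (13, 33, -22), (-22, 11, 24), (24, 37, -9), (-9, 35, 28)
river cycle of g (length 10): (-16, 43, 6), (6, 41, -23), (-23, 5, 24), (24, 43, -4), (-4, 45, 13), (13, 33, -22), (-22, 11, 24), (24, 37, -9), (-9, 35, 28), (28, 21, -16)
cycles coincide ⇒ equivalent

yes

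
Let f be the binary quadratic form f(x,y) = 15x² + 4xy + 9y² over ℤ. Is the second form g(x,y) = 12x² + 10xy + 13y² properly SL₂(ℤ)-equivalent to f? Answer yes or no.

D₁ = -524, D₂ = -524
f: flip: (15,4,9)→(9,-4,15)
f: reduced (well bottom): (9,-4,15) with a≤c, −a<b≤a
g: reduced (well bottom): (12,10,13) with a≤c, −a<b≤a
reduced forms (9, -4, 15) vs (12, 10, 13) ⇒ inequivalent

no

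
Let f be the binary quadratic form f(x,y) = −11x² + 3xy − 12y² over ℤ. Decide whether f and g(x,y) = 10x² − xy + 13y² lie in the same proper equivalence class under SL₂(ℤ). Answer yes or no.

D₁ = -519, D₂ = -519
f is negative-definite; reduce −f:
−f: reduced (well bottom): (11,-3,12) with a≤c, −a<b≤a
flip sign back: reduced form of f is (-11,3,-12)
g: reduced (well bottom): (10,-1,13) with a≤c, −a<b≤a
reduced forms (-11, 3, -12) vs (10, -1, 13) ⇒ inequivalent

no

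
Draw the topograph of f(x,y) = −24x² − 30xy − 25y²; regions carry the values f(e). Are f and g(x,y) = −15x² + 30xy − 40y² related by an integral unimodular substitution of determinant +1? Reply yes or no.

D₁ = -1500, D₂ = -1500
f is negative-definite; reduce −f:
−f: translate: b→-18 (≡30 mod 48), so (24,30,25)→(24,-18,19)
−f: flip: (24,-18,19)→(19,18,24)
−f: reduced (well bottom): (19,18,24) with a≤c, −a<b≤a
flip sign back: reduced form of f is (-19,-18,-24)
g is negative-definite; reduce −g:
−g: translate: b→0 (≡-30 mod 30), so (15,-30,40)→(15,0,25)
−g: reduced (well bottom): (15,0,25) with a≤c, −a<b≤a
flip sign back: reduced form of g is (-15,0,-25)
reduced forms (-19, -18, -24) vs (-15, 0, -25) ⇒ inequivalent

no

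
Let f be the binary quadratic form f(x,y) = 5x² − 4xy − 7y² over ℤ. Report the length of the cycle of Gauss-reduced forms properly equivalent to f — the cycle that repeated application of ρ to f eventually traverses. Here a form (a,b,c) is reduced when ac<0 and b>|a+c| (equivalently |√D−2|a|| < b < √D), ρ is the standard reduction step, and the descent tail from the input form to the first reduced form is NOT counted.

D = 156, ⌊√D⌋ = 12
descent: ρ → (-7,4,5)  [lands on river]
river: ρ → (5,6,-6)
river: ρ → (-6,6,5)
river: ρ → (5,4,-7)
river: ρ → (-7,10,2)
river: ρ → (2,10,-7)
ρ-cycle length = 6 (tail of 1 descent step not counted)

6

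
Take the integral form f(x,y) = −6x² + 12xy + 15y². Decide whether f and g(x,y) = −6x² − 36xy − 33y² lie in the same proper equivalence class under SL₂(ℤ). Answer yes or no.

D₁ = 504, D₂ = 504
river cycle of f (length 4): (15, 18, -3), (-3, 18, 15), (15, 12, -6), (-6, 12, 15)
river cycle of g (length 4): (-3, 18, 15), (15, 12, -6), (-6, 12, 15), (15, 18, -3)
cycles coincide ⇒ equivalent

yes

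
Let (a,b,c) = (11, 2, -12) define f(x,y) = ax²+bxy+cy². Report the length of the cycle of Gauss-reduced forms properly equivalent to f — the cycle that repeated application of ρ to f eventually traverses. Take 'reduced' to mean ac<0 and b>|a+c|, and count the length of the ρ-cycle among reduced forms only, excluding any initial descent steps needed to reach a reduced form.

D = 532, ⌊√D⌋ = 23
river: ρ → (-12,22,1)
river: ρ → (1,22,-12)
river: ρ → (-12,2,11)
river: ρ → (11,20,-3)
river: ρ → (-3,22,4)
river: ρ → (4,18,-13)
river: ρ → (-13,8,9)
river: ρ → (9,10,-12)
river: ρ → (-12,14,7)
river: ρ → (7,14,-12)
river: ρ → (-12,10,9)
river: ρ → (9,8,-13)
river: ρ → (-13,18,4)
river: ρ → (4,22,-3)
river: ρ → (-3,20,11)
river: ρ → (11,2,-12)
ρ-cycle length = 16 (tail of 0 descent steps not counted)

16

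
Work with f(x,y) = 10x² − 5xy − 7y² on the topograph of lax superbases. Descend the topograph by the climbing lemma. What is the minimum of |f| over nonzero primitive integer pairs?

descent: ρ → (-7,5,10)  [lands on river]
river: ρ → (10,15,-2)
river: ρ → (-2,17,2)
river: ρ → (2,15,-10)
river: ρ → (-10,5,7)
river: ρ → (7,9,-8)
river: ρ → (-8,7,8)
river: ρ → (8,9,-7)
closes: descent 1, river 8
min |a| on river = 2

2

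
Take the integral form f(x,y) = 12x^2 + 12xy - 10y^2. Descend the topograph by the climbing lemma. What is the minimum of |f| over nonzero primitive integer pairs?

river: ρ → (-10,8,14)
river: ρ → (14,20,-4)
river: ρ → (-4,20,14)
river: ρ → (14,8,-10)
river: ρ → (-10,12,12)
river: ρ → (12,12,-10)
closes: descent 0, river 6
min |a| on river = 4

4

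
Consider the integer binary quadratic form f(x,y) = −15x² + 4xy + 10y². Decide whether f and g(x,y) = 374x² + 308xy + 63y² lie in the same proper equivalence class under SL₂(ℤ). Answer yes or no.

D₁ = 616, D₂ = 616
river cycle of f (length 10): (10, 16, -9), (-9, 20, 6), (6, 16, -15), (-15, 14, 7), (7, 14, -15), (-15, 16, 6), (6, 20, -9), (-9, 16, 10), (10, 24, -1), (-1, 24, 10)
river cycle of g (length 10): (10, 16, -9), (-9, 20, 6), (6, 16, -15), (-15, 14, 7), (7, 14, -15), (-15, 16, 6), (6, 20, -9), (-9, 16, 10), (10, 24, -1), (-1, 24, 10)
cycles coincide ⇒ equivalent

yes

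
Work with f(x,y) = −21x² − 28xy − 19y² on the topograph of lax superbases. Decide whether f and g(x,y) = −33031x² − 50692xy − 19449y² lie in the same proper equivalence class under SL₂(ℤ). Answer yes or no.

D₁ = -812, D₂ = -812
f is negative-definite; reduce −f:
−f: translate: b→-14 (≡28 mod 42), so (21,28,19)→(21,-14,12)
−f: flip: (21,-14,12)→(12,14,21)
−f: translate: b→-10 (≡14 mod 24), so (12,14,21)→(12,-10,19)
−f: reduced (well bottom): (12,-10,19) with a≤c, −a<b≤a
flip sign back: reduced form of f is (-12,10,-19)
g is negative-definite; reduce −g:
−g: translate: b→-15370 (≡50692 mod 66062), so (33031,50692,19449)→(33031,-15370,1788)
−g: flip: (33031,-15370,1788)→(1788,15370,33031)
−g: translate: b→1066 (≡15370 mod 3576), so (1788,15370,33031)→(1788,1066,159)
−g: flip: (1788,1066,159)→(159,-1066,1788)
−g: translate: b→-112 (≡-1066 mod 318), so (159,-1066,1788)→(159,-112,21)
−g: flip: (159,-112,21)→(21,112,159)
−g: translate: b→-14 (≡112 mod 42), so (21,112,159)→(21,-14,12)
−g: flip: (21,-14,12)→(12,14,21)
−g: translate: b→-10 (≡14 mod 24), so (12,14,21)→(12,-10,19)
−g: reduced (well bottom): (12,-10,19) with a≤c, −a<b≤a
flip sign back: reduced form of g is (-12,10,-19)
reduced forms (-12, 10, -19) vs (-12, 10, -19) ⇒ equivalent

yes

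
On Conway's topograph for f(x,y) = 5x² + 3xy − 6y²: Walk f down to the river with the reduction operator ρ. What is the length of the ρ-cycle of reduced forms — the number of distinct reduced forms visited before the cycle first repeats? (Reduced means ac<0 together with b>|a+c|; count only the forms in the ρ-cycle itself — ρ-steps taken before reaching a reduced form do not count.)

D = 129, ⌊√D⌋ = 11
river: ρ → (-6,9,2)
river: ρ → (2,11,-1)
river: ρ → (-1,11,2)
river: ρ → (2,9,-6)
river: ρ → (-6,3,5)
river: ρ → (5,7,-4)
river: ρ → (-4,9,3)
river: ρ → (3,9,-4)
river: ρ → (-4,7,5)
river: ρ → (5,3,-6)
ρ-cycle length = 10 (tail of 0 descent steps not counted)

10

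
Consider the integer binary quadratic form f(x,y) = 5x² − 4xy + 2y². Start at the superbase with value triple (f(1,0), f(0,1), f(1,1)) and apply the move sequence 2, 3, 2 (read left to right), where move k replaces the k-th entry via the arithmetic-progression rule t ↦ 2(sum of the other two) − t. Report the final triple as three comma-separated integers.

start (5,2,3) = (f(1,0),f(0,1),f(1,1))
replace slot 2: 2·(5+3) − 2 = 14 → (5,14,3)
replace slot 3: 2·(5+14) − 3 = 35 → (5,14,35)
replace slot 2: 2·(5+35) − 14 = 66 → (5,66,35)

5,66,35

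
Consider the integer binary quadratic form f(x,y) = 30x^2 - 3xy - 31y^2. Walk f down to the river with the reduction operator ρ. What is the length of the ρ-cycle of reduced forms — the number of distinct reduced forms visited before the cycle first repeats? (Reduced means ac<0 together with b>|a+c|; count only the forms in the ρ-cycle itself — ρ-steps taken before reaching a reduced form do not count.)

D = 3729, ⌊√D⌋ = 61
descent: ρ → (-31,3,30)  [lands on river]
river: ρ → (30,57,-4)
river: ρ → (-4,55,44)
river: ρ → (44,33,-15)
river: ρ → (-15,57,8)
river: ρ → (8,55,-22)
river: ρ → (-22,33,30)
river: ρ → (30,27,-25)
river: ρ → (-25,23,32)
river: ρ → (32,41,-16)
river: ρ → (-16,55,11)
river: ρ → (11,55,-16)
river: ρ → (-16,41,32)
river: ρ → (32,23,-25)
river: ρ → (-25,27,30)
river: ρ → (30,33,-22)
river: ρ → (-22,55,8)
river: ρ → (8,57,-15)
river: ρ → (-15,33,44)
river: ρ → (44,55,-4)
river: ρ → (-4,57,30)
river: ρ → (30,3,-31)
river: ρ → (-31,59,2)
river: ρ → (2,61,-1)
river: ρ → (-1,61,2)
river: ρ → (2,59,-31)
ρ-cycle length = 26 (tail of 1 descent step not counted)

26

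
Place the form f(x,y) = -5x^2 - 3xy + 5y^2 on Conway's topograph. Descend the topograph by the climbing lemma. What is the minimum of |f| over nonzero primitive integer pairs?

descent: ρ → (5,3,-5)  [lands on river]
river: ρ → (-5,7,3)
river: ρ → (3,5,-7)
river: ρ → (-7,9,1)
river: ρ → (1,9,-7)
river: ρ → (-7,5,3)
river: ρ → (3,7,-5)
river: ρ → (-5,3,5)
river: ρ → (5,7,-3)
river: ρ → (-3,5,7)
river: ρ → (7,9,-1)
river: ρ → (-1,9,7)
river: ρ → (7,5,-3)
river: ρ → (-3,7,5)
closes: descent 1, river 14
min |a| on river = 1

1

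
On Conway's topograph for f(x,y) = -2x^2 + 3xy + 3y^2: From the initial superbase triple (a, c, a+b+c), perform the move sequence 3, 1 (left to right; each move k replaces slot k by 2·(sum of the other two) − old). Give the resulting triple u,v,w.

start (-2,3,4) = (f(1,0),f(0,1),f(1,1))
replace slot 3: 2·((-2)+3) − 4 = -2 → (-2,3,-2)
replace slot 1: 2·(3+(-2)) − (-2) = 4 → (4,3,-2)

4,3,-2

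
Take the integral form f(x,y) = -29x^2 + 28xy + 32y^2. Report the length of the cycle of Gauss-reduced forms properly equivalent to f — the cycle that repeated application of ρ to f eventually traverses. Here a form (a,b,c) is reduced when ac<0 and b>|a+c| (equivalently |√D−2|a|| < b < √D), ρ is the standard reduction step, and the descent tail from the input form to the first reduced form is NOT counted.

D = 4496, ⌊√D⌋ = 67
river: ρ → (32,36,-25)
river: ρ → (-25,64,4)
river: ρ → (4,64,-25)
river: ρ → (-25,36,32)
river: ρ → (32,28,-29)
river: ρ → (-29,30,31)
river: ρ → (31,32,-28)
river: ρ → (-28,24,35)
river: ρ → (35,46,-17)
river: ρ → (-17,56,20)
river: ρ → (20,64,-5)
river: ρ → (-5,66,7)
river: ρ → (7,60,-32)
river: ρ → (-32,4,35)
river: ρ → (35,66,-1)
river: ρ → (-1,66,35)
river: ρ → (35,4,-32)
river: ρ → (-32,60,7)
river: ρ → (7,66,-5)
river: ρ → (-5,64,20)
river: ρ → (20,56,-17)
river: ρ → (-17,46,35)
river: ρ → (35,24,-28)
river: ρ → (-28,32,31)
river: ρ → (31,30,-29)
river: ρ → (-29,28,32)
ρ-cycle length = 26 (tail of 0 descent steps not counted)

26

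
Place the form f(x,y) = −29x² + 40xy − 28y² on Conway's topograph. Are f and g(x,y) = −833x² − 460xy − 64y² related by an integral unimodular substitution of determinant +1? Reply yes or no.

D₁ = -1648, D₂ = -1648
f is negative-definite; reduce −f:
−f: translate: b→18 (≡-40 mod 58), so (29,-40,28)→(29,18,17)
−f: flip: (29,18,17)→(17,-18,29)
−f: translate: b→16 (≡-18 mod 34), so (17,-18,29)→(17,16,28)
−f: reduced (well bottom): (17,16,28) with a≤c, −a<b≤a
flip sign back: reduced form of f is (-17,-16,-28)
g is negative-definite; reduce −g:
−g: flip: (833,460,64)→(64,-460,833)
−g: translate: b→52 (≡-460 mod 128), so (64,-460,833)→(64,52,17)
−g: flip: (64,52,17)→(17,-52,64)
−g: translate: b→16 (≡-52 mod 34), so (17,-52,64)→(17,16,28)
−g: reduced (well bottom): (17,16,28) with a≤c, −a<b≤a
flip sign back: reduced form of g is (-17,-16,-28)
reduced forms (-17, -16, -28) vs (-17, -16, -28) ⇒ equivalent

yes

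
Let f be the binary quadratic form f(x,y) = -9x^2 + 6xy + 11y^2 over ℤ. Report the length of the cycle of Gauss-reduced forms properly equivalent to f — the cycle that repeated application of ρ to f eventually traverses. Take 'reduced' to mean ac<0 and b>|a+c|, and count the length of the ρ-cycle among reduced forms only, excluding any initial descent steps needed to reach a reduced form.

D = 432, ⌊√D⌋ = 20
river: ρ → (11,16,-4)
river: ρ → (-4,16,11)
river: ρ → (11,6,-9)
river: ρ → (-9,12,8)
river: ρ → (8,20,-1)
river: ρ → (-1,20,8)
river: ρ → (8,12,-9)
river: ρ → (-9,6,11)
ρ-cycle length = 8 (tail of 0 descent steps not counted)

8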